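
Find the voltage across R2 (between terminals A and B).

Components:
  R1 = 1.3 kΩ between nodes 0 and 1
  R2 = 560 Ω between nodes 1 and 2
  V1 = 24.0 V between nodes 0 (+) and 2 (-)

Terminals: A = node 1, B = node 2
R1 and R2 are in series across V1 (node 0 → node 1 → node 2), and the output A–B is taken across R2, so this is a voltage divider.
Series current: I = V1/(R1 + R2) = 24/(1300 + 560) = 24/1860 = 0.0129 A
V_R2 = I × R2 = V1 × R2/(R1 + R2) = 24 × 560/1860 = 7.226 V

Final answer: 7.226 V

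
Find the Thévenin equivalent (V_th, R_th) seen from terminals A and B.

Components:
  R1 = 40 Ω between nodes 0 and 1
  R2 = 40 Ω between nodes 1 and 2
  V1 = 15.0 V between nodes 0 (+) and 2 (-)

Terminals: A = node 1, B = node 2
Step 1 — V_th is the open-circuit voltage V_A - V_B (nothing connected across the terminals).
Nodal analysis, taking node 2 as the 0 V reference.
Source V1 fixes V_0 = 15 V.
KCL at each unknown node (sum of currents leaving = 0; resistances in Ω):
  Node 1: (V_1 - 15)/40 + (V_1 - 0)/40 = 0
Collecting terms: 0.05 × V_1 = 0.375  =>  V_1 = 7.5 V
V_th = V_1 - V_2 = 7.5 - 0 = 7.5 V
Step 2 — R_th: zero the source — replace V1 by a short circuit (node 2 merges into node 0) — and find the resistance seen between A (node 1) and B (node 0).
Reduce the network between node 1 (A) and node 0 (B) by series/parallel combination:
  Rp1 = R1 ‖ R2 (parallel, both between nodes 0 and 1) = 1/(1/40 + 1/40) = 20 Ω
R_th = 20 Ω

Final answer: V_th = 7.5 V, R_th = 20 Ω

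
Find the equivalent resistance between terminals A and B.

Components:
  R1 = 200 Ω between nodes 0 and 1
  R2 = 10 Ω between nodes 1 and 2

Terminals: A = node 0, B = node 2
Reduce the network between node 0 (A) and node 2 (B) by series/parallel combination:
  Rs1 = R1 + R2 (series, joined only at node 1) = 200 + 10 = 210 Ω
R_eq = 210 Ω

Final answer: 210 Ω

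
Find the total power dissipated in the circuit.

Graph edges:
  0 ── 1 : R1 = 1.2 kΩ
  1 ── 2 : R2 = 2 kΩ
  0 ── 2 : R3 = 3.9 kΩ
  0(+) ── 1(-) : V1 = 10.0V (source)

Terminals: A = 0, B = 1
Nodal analysis, taking node 1 as the 0 V reference.
Source V1 fixes V_0 = 10 V.
KCL at each unknown node (sum of currents leaving = 0; resistances in Ω):
  Node 2: (V_2 - 0)/2000 + (V_2 - 10)/3900 = 0
Collecting terms: 0.0007564 × V_2 = 0.002564  =>  V_2 = 3.39 V
Power in each resistor, P = (ΔV)²/R:
  P_R1 = (10 - 0)²/1200 = 0.08333 W
  P_R2 = (0 - 3.39)²/2000 = 0.005745 W
  P_R3 = (10 - 3.39)²/3900 = 0.0112 W
P_total = P_R1 + P_R2 + P_R3 = 0.1003 W

Final answer: 0.1003 W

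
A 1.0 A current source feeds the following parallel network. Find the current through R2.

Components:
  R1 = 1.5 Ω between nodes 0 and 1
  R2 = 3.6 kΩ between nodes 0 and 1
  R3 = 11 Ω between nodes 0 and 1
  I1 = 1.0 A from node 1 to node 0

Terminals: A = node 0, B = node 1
All resistors sit directly between nodes 0 and 1, so they are in parallel and share one voltage V; the full source current 1 A splits among them.
1/R_par = 1/1.5 + 1/3600 + 1/11 = 0.7579 S  =>  R_par = 1.32 Ω
V = I × R_par = 1 × 1.32 = 1.32 V
I_R2 = V/R2 = 1.32/3600 = 0.0003665 A

Final answer: 0.0003665 A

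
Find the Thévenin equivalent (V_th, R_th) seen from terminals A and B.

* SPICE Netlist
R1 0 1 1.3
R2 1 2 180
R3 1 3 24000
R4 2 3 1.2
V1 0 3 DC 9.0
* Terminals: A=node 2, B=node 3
Step 1 — V_th is the open-circuit voltage V_A - V_B (nothing connected across the terminals).
Nodal analysis, taking node 3 as the 0 V reference.
Source V1 fixes V_0 = 9 V.
KCL at each unknown node (sum of currents leaving = 0; resistances in Ω):
  Node 1: (V_1 - 9)/1.3 + (V_1 - V_2)/180 + (V_1 - 0)/24000 = 0
  Node 2: (V_2 - V_1)/180 + (V_2 - 0)/1.2 = 0
Collecting terms (coefficients in siemens):
  0.7748·V_1 - 0.005556·V_2 = 6.923
  0.8389·V_2 - 0.005556·V_1 = 0
Determinant D = (0.7748)(0.8389) - (-0.005556)(-0.005556) = 0.65
V_1 = [(6.923)(0.8389) - (-0.005556)(0)]/D = 8.935 V
V_2 = [(0.7748)(0) - (6.923)(-0.005556)]/D = 0.05917 V
V_th = V_2 - V_3 = 0.05917 - 0 = 0.05917 V
Step 2 — R_th: zero the source — replace V1 by a short circuit (node 3 merges into node 0) — and find the resistance seen between A (node 2) and B (node 0).
Reduce the network between node 2 (A) and node 0 (B) by series/parallel combination:
  Rp1 = R1 ‖ R3 (parallel, both between nodes 0 and 1) = 1/(1/1.3 + 1/24000) = 1.3 Ω
  Rs1 = R2 + Rp1 (series, joined only at node 1) = 180 + 1.3 = 181.3 Ω
  Rp2 = R4 ‖ Rs1 (parallel, both between nodes 0 and 2) = 1/(1/1.2 + 1/181.3) = 1.192 Ω
R_th = 1.192 Ω

Final answer: V_th = 0.05917 V, R_th = 1.192 Ω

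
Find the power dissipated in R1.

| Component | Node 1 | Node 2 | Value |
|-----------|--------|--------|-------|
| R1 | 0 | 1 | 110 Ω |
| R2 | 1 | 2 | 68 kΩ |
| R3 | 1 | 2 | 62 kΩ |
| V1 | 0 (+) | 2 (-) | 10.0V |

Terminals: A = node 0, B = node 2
Nodal analysis, taking node 2 as the 0 V reference.
Source V1 fixes V_0 = 10 V.
KCL at each unknown node (sum of currents leaving = 0; resistances in Ω):
  Node 1: (V_1 - 10)/110 + (V_1 - 0)/68000 + (V_1 - 0)/62000 = 0
Collecting terms: 0.009122 × V_1 = 0.09091  =>  V_1 = 9.966 V
I_R1 = (V_0 - V_1)/R1 = (10 - 9.966)/110 = 0.0003073 A
P_R1 = I_R1² × R1 = (0.0003073)² × 110 = 0.00001039 W

Final answer: 1.039e-05 W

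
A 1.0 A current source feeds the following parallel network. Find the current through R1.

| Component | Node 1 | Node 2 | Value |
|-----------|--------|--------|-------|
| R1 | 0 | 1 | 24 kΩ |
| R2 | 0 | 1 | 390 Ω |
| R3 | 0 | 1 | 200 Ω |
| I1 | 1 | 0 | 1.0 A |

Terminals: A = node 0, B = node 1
All resistors sit directly between nodes 0 and 1, so they are in parallel and share one voltage V; the full source current 1 A splits among them.
1/R_par = 1/24000 + 1/390 + 1/200 = 0.007606 S  =>  R_par = 131.5 Ω
V = I × R_par = 1 × 131.5 = 131.5 V
I_R1 = V/R1 = 131.5/24000 = 0.005478 A

Final answer: 0.005478 A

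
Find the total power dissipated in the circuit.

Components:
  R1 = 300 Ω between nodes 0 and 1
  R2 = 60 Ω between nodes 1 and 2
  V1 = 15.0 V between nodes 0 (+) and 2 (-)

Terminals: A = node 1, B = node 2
Nodal analysis, taking node 2 as the 0 V reference.
Source V1 fixes V_0 = 15 V.
KCL at each unknown node (sum of currents leaving = 0; resistances in Ω):
  Node 1: (V_1 - 15)/300 + (V_1 - 0)/60 = 0
Collecting terms: 0.02 × V_1 = 0.05  =>  V_1 = 2.5 V
Power in each resistor, P = (ΔV)²/R:
  P_R1 = (15 - 2.5)²/300 = 0.5208 W
  P_R2 = (2.5 - 0)²/60 = 0.1042 W
P_total = P_R1 + P_R2 = 0.625 W

Final answer: 0.625 W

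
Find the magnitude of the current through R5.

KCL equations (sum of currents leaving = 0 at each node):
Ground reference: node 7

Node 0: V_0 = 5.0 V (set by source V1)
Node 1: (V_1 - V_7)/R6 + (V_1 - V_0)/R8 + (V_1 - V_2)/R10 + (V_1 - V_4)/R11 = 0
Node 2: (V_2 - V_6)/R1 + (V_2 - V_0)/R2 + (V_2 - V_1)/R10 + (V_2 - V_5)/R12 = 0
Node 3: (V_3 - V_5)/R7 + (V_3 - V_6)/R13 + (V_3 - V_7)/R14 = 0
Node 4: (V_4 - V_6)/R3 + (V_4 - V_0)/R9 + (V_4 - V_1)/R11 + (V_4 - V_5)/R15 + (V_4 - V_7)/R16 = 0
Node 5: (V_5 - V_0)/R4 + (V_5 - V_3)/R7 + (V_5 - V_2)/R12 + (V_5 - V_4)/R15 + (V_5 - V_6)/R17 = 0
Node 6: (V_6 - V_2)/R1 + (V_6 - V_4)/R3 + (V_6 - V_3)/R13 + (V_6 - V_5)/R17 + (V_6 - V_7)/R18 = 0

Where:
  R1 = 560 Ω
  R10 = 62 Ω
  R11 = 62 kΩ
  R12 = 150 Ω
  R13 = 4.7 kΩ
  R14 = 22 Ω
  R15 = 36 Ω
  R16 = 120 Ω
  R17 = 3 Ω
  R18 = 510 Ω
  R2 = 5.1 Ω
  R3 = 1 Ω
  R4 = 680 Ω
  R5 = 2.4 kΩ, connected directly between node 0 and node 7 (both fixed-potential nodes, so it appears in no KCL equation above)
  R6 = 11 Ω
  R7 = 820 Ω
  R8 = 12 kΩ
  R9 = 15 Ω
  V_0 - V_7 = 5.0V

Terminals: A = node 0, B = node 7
Nodal analysis, taking node 7 as the 0 V reference.
Source V1 fixes V_0 = 5 V.
KCL at each unknown node (sum of currents leaving = 0; resistances in Ω):
  Node 1: (V_1 - 0)/11 + (V_1 - 5)/12000 + (V_1 - V_2)/62 + (V_1 - V_4)/62000 = 0
  Node 2: (V_2 - V_6)/560 + (V_2 - 5)/5.1 + (V_2 - V_1)/62 + (V_2 - V_5)/150 = 0
  Node 3: (V_3 - V_5)/820 + (V_3 - V_6)/4700 + (V_3 - 0)/22 = 0
  Node 4: (V_4 - V_6)/1 + (V_4 - 5)/15 + (V_4 - V_1)/62000 + (V_4 - V_5)/36 + (V_4 - 0)/120 = 0
  Node 5: (V_5 - 5)/680 + (V_5 - V_3)/820 + (V_5 - V_2)/150 + (V_5 - V_4)/36 + (V_5 - V_6)/3 = 0
  Node 6: (V_6 - V_2)/560 + (V_6 - V_4)/1 + (V_6 - V_3)/4700 + (V_6 - V_5)/3 + (V_6 - 0)/510 = 0
Collecting terms (coefficients in siemens):
  0.1071·V_1 - 0.01613·V_2 - 0.00001613·V_4 = 0.0004167
  0.2207·V_2 - 0.01613·V_1 - 0.006667·V_5 - 0.001786·V_6 = 0.9804
  0.04689·V_3 - 0.00122·V_5 - 0.0002128·V_6 = 0
  1.103·V_4 - 0.00001613·V_1 - 0.02778·V_5 - 1·V_6 = 0.3333
  0.3705·V_5 - 0.006667·V_2 - 0.00122·V_3 - 0.02778·V_4 - 0.3333·V_6 = 0.007353
  1.337·V_6 - 0.001786·V_2 - 0.0002128·V_3 - 1·V_4 - 0.3333·V_5 = 0
Solving these 6 simultaneous equations (Gaussian elimination) gives:
  V_1 = 0.7059 V, V_2 = 4.659 V, V_3 = 0.1312 V, V_4 = 4.307 V
  V_5 = 4.293 V, V_6 = 4.297 V
I_R5 = (V_0 - V_7)/R5 = (5 - 0)/2400 = 0.002083 A
|I_R5| = 0.002083 A

Final answer: |I_R5| = 0.002083 A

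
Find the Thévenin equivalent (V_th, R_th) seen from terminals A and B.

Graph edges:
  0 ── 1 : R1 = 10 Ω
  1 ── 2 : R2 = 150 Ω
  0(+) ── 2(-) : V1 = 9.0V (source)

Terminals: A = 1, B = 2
Step 1 — V_th is the open-circuit voltage V_A - V_B (nothing connected across the terminals).
Nodal analysis, taking node 2 as the 0 V reference.
Source V1 fixes V_0 = 9 V.
KCL at each unknown node (sum of currents leaving = 0; resistances in Ω):
  Node 1: (V_1 - 9)/10 + (V_1 - 0)/150 = 0
Collecting terms: 0.1067 × V_1 = 0.9  =>  V_1 = 8.438 V
V_th = V_1 - V_2 = 8.438 - 0 = 8.438 V
Step 2 — R_th: zero the source — replace V1 by a short circuit (node 2 merges into node 0) — and find the resistance seen between A (node 1) and B (node 0).
Reduce the network between node 1 (A) and node 0 (B) by series/parallel combination:
  Rp1 = R1 ‖ R2 (parallel, both between nodes 0 and 1) = 1/(1/10 + 1/150) = 9.375 Ω
R_th = 9.375 Ω

Final answer: V_th = 8.438 V, R_th = 9.375 Ω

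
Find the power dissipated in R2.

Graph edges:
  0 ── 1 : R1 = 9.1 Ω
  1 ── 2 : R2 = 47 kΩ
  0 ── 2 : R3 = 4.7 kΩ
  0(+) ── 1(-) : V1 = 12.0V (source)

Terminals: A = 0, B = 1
Nodal analysis, taking node 1 as the 0 V reference.
Source V1 fixes V_0 = 12 V.
KCL at each unknown node (sum of currents leaving = 0; resistances in Ω):
  Node 2: (V_2 - 0)/47000 + (V_2 - 12)/4700 = 0
Collecting terms: 0.000234 × V_2 = 0.002553  =>  V_2 = 10.91 V
I_R2 = (V_1 - V_2)/R2 = (0 - 10.91)/47000 = -0.0002321 A
P_R2 = I_R2² × R2 = (-0.0002321)² × 47000 = 0.002532 W

Final answer: 0.002532 W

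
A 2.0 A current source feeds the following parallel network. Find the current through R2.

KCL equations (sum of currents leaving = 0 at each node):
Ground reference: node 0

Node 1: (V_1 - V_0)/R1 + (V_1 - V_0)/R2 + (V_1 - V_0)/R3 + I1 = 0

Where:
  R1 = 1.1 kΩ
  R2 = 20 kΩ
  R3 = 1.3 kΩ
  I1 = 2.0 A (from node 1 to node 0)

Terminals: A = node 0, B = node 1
All resistors sit directly between nodes 0 and 1, so they are in parallel and share one voltage V; the full source current 2 A splits among them.
1/R_par = 1/1100 + 1/20000 + 1/1300 = 0.001728 S  =>  R_par = 578.6 Ω
V = I × R_par = 2 × 578.6 = 1157 V
I_R2 = V/R2 = 1157/20000 = 0.05786 A

Final answer: 0.05786 A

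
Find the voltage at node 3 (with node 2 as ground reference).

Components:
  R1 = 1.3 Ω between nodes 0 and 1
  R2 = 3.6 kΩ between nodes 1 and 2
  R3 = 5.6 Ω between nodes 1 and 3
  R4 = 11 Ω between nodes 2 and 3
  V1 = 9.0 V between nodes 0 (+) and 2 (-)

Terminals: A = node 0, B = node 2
Nodal analysis, taking node 2 as the 0 V reference.
Source V1 fixes V_0 = 9 V.
KCL at each unknown node (sum of currents leaving = 0; resistances in Ω):
  Node 1: (V_1 - 9)/1.3 + (V_1 - 0)/3600 + (V_1 - V_3)/5.6 = 0
  Node 3: (V_3 - V_1)/5.6 + (V_3 - 0)/11 = 0
Collecting terms (coefficients in siemens):
  0.9481·V_1 - 0.1786·V_3 = 6.923
  0.2695·V_3 - 0.1786·V_1 = 0
Determinant D = (0.9481)(0.2695) - (-0.1786)(-0.1786) = 0.2236
V_1 = [(6.923)(0.2695) - (-0.1786)(0)]/D = 8.344 V
V_3 = [(0.9481)(0) - (6.923)(-0.1786)]/D = 5.529 V
The requested potential is V_3 = 5.529 V.

Final answer: V_3 = 5.529 V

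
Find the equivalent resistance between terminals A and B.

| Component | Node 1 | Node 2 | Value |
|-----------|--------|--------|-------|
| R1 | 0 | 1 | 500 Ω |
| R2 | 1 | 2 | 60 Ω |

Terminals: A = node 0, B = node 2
Reduce the network between node 0 (A) and node 2 (B) by series/parallel combination:
  Rs1 = R1 + R2 (series, joined only at node 1) = 500 + 60 = 560 Ω
R_eq = 560 Ω

Final answer: 560 Ω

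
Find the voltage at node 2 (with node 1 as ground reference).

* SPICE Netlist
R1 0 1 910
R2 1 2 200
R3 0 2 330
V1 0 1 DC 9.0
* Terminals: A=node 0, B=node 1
Nodal analysis, taking node 1 as the 0 V reference.
Source V1 fixes V_0 = 9 V.
KCL at each unknown node (sum of currents leaving = 0; resistances in Ω):
  Node 2: (V_2 - 0)/200 + (V_2 - 9)/330 = 0
Collecting terms: 0.00803 × V_2 = 0.02727  =>  V_2 = 3.396 V
The requested potential is V_2 = 3.396 V.

Final answer: V_2 = 3.396 V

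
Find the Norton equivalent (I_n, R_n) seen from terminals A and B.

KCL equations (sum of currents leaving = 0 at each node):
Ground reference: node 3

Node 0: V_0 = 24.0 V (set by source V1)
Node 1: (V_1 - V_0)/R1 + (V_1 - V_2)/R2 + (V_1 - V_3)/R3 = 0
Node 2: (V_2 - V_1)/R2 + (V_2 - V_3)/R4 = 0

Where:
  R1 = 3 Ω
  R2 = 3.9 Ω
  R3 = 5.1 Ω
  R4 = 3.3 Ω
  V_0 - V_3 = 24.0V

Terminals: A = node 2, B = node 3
Find the Thévenin equivalent first; then I_n = V_th/R_th and R_n = R_th.
Step 1 — V_th is the open-circuit voltage V_A - V_B (nothing connected across the terminals).
Nodal analysis, taking node 3 as the 0 V reference.
Source V1 fixes V_0 = 24 V.
KCL at each unknown node (sum of currents leaving = 0; resistances in Ω):
  Node 1: (V_1 - 24)/3 + (V_1 - V_2)/3.9 + (V_1 - 0)/5.1 = 0
  Node 2: (V_2 - V_1)/3.9 + (V_2 - 0)/3.3 = 0
Collecting terms (coefficients in siemens):
  0.7858·V_1 - 0.2564·V_2 = 8
  0.5594·V_2 - 0.2564·V_1 = 0
Determinant D = (0.7858)(0.5594) - (-0.2564)(-0.2564) = 0.3739
V_1 = [(8)(0.5594) - (-0.2564)(0)]/D = 11.97 V
V_2 = [(0.7858)(0) - (8)(-0.2564)]/D = 5.487 V
V_th = V_2 - V_3 = 5.487 - 0 = 5.487 V
Step 2 — R_th: zero the source — replace V1 by a short circuit (node 3 merges into node 0) — and find the resistance seen between A (node 2) and B (node 0).
Reduce the network between node 2 (A) and node 0 (B) by series/parallel combination:
  Rp1 = R1 ‖ R3 (parallel, both between nodes 0 and 1) = 1/(1/3 + 1/5.1) = 1.889 Ω
  Rs1 = R2 + Rp1 (series, joined only at node 1) = 3.9 + 1.889 = 5.789 Ω
  Rp2 = R4 ‖ Rs1 (parallel, both between nodes 0 and 2) = 1/(1/3.3 + 1/5.789) = 2.102 Ω
R_th = 2.102 Ω
I_n = V_th/R_th = 5.487/2.102 = 2.61 A, and R_n = R_th = 2.102 Ω

Final answer: I_n = 2.61 A, R_n = 2.102 Ω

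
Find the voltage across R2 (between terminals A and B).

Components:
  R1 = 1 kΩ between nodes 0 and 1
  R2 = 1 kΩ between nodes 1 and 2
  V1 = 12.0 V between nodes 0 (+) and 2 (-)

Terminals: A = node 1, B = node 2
R1 and R2 are in series across V1 (node 0 → node 1 → node 2), and the output A–B is taken across R2, so this is a voltage divider.
Series current: I = V1/(R1 + R2) = 12/(1000 + 1000) = 12/2000 = 0.006 A
V_R2 = I × R2 = V1 × R2/(R1 + R2) = 12 × 1000/2000 = 6 V

Final answer: 6 V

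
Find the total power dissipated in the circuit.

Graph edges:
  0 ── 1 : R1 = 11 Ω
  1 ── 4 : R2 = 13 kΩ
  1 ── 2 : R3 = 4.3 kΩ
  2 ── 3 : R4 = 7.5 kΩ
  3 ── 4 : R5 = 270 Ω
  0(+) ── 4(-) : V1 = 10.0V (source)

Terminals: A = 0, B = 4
Nodal analysis, taking node 4 as the 0 V reference.
Source V1 fixes V_0 = 10 V.
KCL at each unknown node (sum of currents leaving = 0; resistances in Ω):
  Node 1: (V_1 - 10)/11 + (V_1 - 0)/13000 + (V_1 - V_2)/4300 = 0
  Node 2: (V_2 - V_1)/4300 + (V_2 - V_3)/7500 = 0
  Node 3: (V_3 - V_2)/7500 + (V_3 - 0)/270 = 0
Collecting terms (coefficients in siemens):
  0.09122·V_1 - 0.0002326·V_2 = 0.9091
  0.0003659·V_2 - 0.0002326·V_1 - 0.0001333·V_3 = 0
  0.003837·V_3 - 0.0001333·V_2 = 0
Solving these 3 simultaneous equations (Gaussian elimination) gives:
  V_1 = 9.982 V, V_2 = 6.426 V, V_3 = 0.2233 V
Power in each resistor, P = (ΔV)²/R:
  P_R1 = (10 - 9.982)²/11 = 0.00002798 W
  P_R2 = (9.982 - 0)²/13000 = 0.007665 W
  P_R3 = (9.982 - 6.426)²/4300 = 0.002941 W
  P_R4 = (6.426 - 0.2233)²/7500 = 0.00513 W
  P_R5 = (0.2233 - 0)²/270 = 0.0001847 W
P_total = P_R1 + P_R2 + P_R3 + P_R4 + P_R5 = 0.01595 W

Final answer: 0.01595 W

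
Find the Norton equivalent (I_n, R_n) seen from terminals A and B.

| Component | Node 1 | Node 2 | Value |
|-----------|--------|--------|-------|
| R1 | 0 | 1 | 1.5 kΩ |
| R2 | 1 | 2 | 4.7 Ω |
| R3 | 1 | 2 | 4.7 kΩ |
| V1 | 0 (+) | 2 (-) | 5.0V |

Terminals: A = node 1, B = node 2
Find the Thévenin equivalent first; then I_n = V_th/R_th and R_n = R_th.
Step 1 — V_th is the open-circuit voltage V_A - V_B (nothing connected across the terminals).
Nodal analysis, taking node 2 as the 0 V reference.
Source V1 fixes V_0 = 5 V.
KCL at each unknown node (sum of currents leaving = 0; resistances in Ω):
  Node 1: (V_1 - 5)/1500 + (V_1 - 0)/4.7 + (V_1 - 0)/4700 = 0
Collecting terms: 0.2136 × V_1 = 0.003333  =>  V_1 = 0.0156 V
V_th = V_1 - V_2 = 0.0156 - 0 = 0.0156 V
Step 2 — R_th: zero the source — replace V1 by a short circuit (node 2 merges into node 0) — and find the resistance seen between A (node 1) and B (node 0).
Reduce the network between node 1 (A) and node 0 (B) by series/parallel combination:
  Rp1 = R1 ‖ R2 ‖ R3 (parallel, all between nodes 0 and 1) = 1/(1/1500 + 1/4.7 + 1/4700) = 4.681 Ω
R_th = 4.681 Ω
I_n = V_th/R_th = 0.0156/4.681 = 0.003333 A, and R_n = R_th = 4.681 Ω

Final answer: I_n = 0.003333 A, R_n = 4.681 Ω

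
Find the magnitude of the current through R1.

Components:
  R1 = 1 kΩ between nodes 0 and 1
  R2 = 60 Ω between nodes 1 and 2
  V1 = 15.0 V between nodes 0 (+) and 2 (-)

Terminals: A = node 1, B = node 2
Nodal analysis, taking node 2 as the 0 V reference.
Source V1 fixes V_0 = 15 V.
KCL at each unknown node (sum of currents leaving = 0; resistances in Ω):
  Node 1: (V_1 - 15)/1000 + (V_1 - 0)/60 = 0
Collecting terms: 0.01767 × V_1 = 0.015  =>  V_1 = 0.8491 V
I_R1 = (V_0 - V_1)/R1 = (15 - 0.8491)/1000 = 0.01415 A
|I_R1| = 0.01415 A

Final answer: |I_R1| = 0.01415 A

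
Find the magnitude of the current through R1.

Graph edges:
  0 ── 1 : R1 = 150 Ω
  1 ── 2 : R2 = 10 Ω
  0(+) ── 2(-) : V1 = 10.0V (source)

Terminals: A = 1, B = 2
Nodal analysis, taking node 2 as the 0 V reference.
Source V1 fixes V_0 = 10 V.
KCL at each unknown node (sum of currents leaving = 0; resistances in Ω):
  Node 1: (V_1 - 10)/150 + (V_1 - 0)/10 = 0
Collecting terms: 0.1067 × V_1 = 0.06667  =>  V_1 = 0.625 V
I_R1 = (V_0 - V_1)/R1 = (10 - 0.625)/150 = 0.0625 A
|I_R1| = 0.0625 A

Final answer: |I_R1| = 0.0625 A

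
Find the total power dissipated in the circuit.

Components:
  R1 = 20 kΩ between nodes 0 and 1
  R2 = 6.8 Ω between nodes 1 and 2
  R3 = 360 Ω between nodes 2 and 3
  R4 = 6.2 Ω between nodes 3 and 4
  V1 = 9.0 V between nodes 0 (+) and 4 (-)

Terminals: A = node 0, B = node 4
Nodal analysis, taking node 4 as the 0 V reference.
Source V1 fixes V_0 = 9 V.
KCL at each unknown node (sum of currents leaving = 0; resistances in Ω):
  Node 1: (V_1 - 9)/20000 + (V_1 - V_2)/6.8 = 0
  Node 2: (V_2 - V_1)/6.8 + (V_2 - V_3)/360 = 0
  Node 3: (V_3 - V_2)/360 + (V_3 - 0)/6.2 = 0
Collecting terms (coefficients in siemens):
  0.1471·V_1 - 0.1471·V_2 = 0.00045
  0.1498·V_2 - 0.1471·V_1 - 0.002778·V_3 = 0
  0.1641·V_3 - 0.002778·V_2 = 0
Solving these 3 simultaneous equations (Gaussian elimination) gives:
  V_1 = 0.1648 V, V_2 = 0.1618 V, V_3 = 0.002739 V
Power in each resistor, P = (ΔV)²/R:
  P_R1 = (9 - 0.1648)²/20000 = 0.003903 W
  P_R2 = (0.1648 - 0.1618)²/6.8 = 0.000001327 W
  P_R3 = (0.1618 - 0.002739)²/360 = 0.00007026 W
  P_R4 = (0.002739 - 0)²/6.2 = 0.00000121 W
P_total = P_R1 + P_R2 + P_R3 + P_R4 = 0.003976 W

Final answer: 0.003976 W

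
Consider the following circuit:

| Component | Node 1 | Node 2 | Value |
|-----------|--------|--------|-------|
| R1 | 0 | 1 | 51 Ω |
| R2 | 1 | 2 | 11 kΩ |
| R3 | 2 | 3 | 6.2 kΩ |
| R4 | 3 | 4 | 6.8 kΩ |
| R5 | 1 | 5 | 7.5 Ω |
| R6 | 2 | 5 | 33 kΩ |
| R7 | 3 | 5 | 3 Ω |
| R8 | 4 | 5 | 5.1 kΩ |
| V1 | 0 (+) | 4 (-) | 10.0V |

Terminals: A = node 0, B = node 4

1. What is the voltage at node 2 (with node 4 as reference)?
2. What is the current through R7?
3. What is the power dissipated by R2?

Nodal analysis, taking node 4 as the 0 V reference.
Source V1 fixes V_0 = 10 V.
KCL at each unknown node (sum of currents leaving = 0; resistances in Ω):
  Node 1: (V_1 - 10)/51 + (V_1 - V_2)/11000 + (V_1 - V_5)/7.5 = 0
  Node 2: (V_2 - V_1)/11000 + (V_2 - V_3)/6200 + (V_2 - V_5)/33000 = 0
  Node 3: (V_3 - V_2)/6200 + (V_3 - 0)/6800 + (V_3 - V_5)/3 = 0
  Node 5: (V_5 - V_1)/7.5 + (V_5 - V_2)/33000 + (V_5 - V_3)/3 + (V_5 - 0)/5100 = 0
Collecting terms (coefficients in siemens):
  0.153·V_1 - 0.00009091·V_2 - 0.1333·V_5 = 0.1961
  0.0002825·V_2 - 0.00009091·V_1 - 0.0001613·V_3 - 0.0000303·V_5 = 0
  0.3336·V_3 - 0.0001613·V_2 - 0.3333·V_5 = 0
  0.4669·V_5 - 0.1333·V_1 - 0.0000303·V_2 - 0.3333·V_3 = 0
Solving these 4 simultaneous equations (Gaussian elimination) gives:
  V_1 = 9.828 V, V_2 = 9.809 V, V_3 = 9.799 V, V_5 = 9.803 V
Part 1:
  Read off the nodal solution: V_2 = 9.809 V
Part 2:
  I_R7 = (V_3 - V_5)/R7 = (9.799 - 9.803)/3 = -0.001439 A
  Magnitude: I_R7 = 0.001439 A
Part 3:
  I_R2 = (V_1 - V_2)/R2 = (9.828 - 9.809)/11000 = 0.000001778 A
  P_R2 = I_R2² × R2 = (0.000001778)² × 11000 = 0.00000003479 W

Final answers:
1. V_2 = 9.809 V
2. I_R7 = 0.001439 A
3. P_R2 = 3.479e-08 W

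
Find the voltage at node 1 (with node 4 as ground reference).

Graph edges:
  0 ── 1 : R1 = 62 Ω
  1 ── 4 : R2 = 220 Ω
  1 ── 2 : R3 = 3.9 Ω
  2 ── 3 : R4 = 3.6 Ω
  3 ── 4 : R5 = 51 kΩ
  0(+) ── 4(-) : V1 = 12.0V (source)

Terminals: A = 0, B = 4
Nodal analysis, taking node 4 as the 0 V reference.
Source V1 fixes V_0 = 12 V.
KCL at each unknown node (sum of currents leaving = 0; resistances in Ω):
  Node 1: (V_1 - 12)/62 + (V_1 - 0)/220 + (V_1 - V_2)/3.9 = 0
  Node 2: (V_2 - V_1)/3.9 + (V_2 - V_3)/3.6 = 0
  Node 3: (V_3 - V_2)/3.6 + (V_3 - 0)/51000 = 0
Collecting terms (coefficients in siemens):
  0.2771·V_1 - 0.2564·V_2 = 0.1935
  0.5342·V_2 - 0.2564·V_1 - 0.2778·V_3 = 0
  0.2778·V_3 - 0.2778·V_2 = 0
Solving these 3 simultaneous equations (Gaussian elimination) gives:
  V_1 = 9.353 V, V_2 = 9.352 V, V_3 = 9.351 V
The requested potential is V_1 = 9.353 V.

Final answer: V_1 = 9.353 V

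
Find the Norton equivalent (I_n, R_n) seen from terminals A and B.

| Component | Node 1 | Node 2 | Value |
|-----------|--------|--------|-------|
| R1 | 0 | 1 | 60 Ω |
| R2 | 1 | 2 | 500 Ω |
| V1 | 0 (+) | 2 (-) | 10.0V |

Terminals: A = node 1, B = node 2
Find the Thévenin equivalent first; then I_n = V_th/R_th and R_n = R_th.
Step 1 — V_th is the open-circuit voltage V_A - V_B (nothing connected across the terminals).
Nodal analysis, taking node 2 as the 0 V reference.
Source V1 fixes V_0 = 10 V.
KCL at each unknown node (sum of currents leaving = 0; resistances in Ω):
  Node 1: (V_1 - 10)/60 + (V_1 - 0)/500 = 0
Collecting terms: 0.01867 × V_1 = 0.1667  =>  V_1 = 8.929 V
V_th = V_1 - V_2 = 8.929 - 0 = 8.929 V
Step 2 — R_th: zero the source — replace V1 by a short circuit (node 2 merges into node 0) — and find the resistance seen between A (node 1) and B (node 0).
Reduce the network between node 1 (A) and node 0 (B) by series/parallel combination:
  Rp1 = R1 ‖ R2 (parallel, both between nodes 0 and 1) = 1/(1/60 + 1/500) = 53.57 Ω
R_th = 53.57 Ω
I_n = V_th/R_th = 8.929/53.57 = 0.1667 A, and R_n = R_th = 53.57 Ω

Final answer: I_n = 0.1667 A, R_n = 53.57 Ω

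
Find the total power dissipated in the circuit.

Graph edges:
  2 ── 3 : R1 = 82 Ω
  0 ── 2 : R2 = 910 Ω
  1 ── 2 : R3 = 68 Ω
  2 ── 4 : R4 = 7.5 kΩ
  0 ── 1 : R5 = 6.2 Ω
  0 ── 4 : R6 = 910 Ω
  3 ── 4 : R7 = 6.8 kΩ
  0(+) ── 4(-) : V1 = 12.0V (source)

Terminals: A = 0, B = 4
Nodal analysis, taking node 4 as the 0 V reference.
Source V1 fixes V_0 = 12 V.
KCL at each unknown node (sum of currents leaving = 0; resistances in Ω):
  Node 1: (V_1 - V_2)/68 + (V_1 - 12)/6.2 = 0
  Node 2: (V_2 - V_3)/82 + (V_2 - 12)/910 + (V_2 - V_1)/68 + (V_2 - 0)/7500 = 0
  Node 3: (V_3 - V_2)/82 + (V_3 - 0)/6800 = 0
Collecting terms (coefficients in siemens):
  0.176·V_1 - 0.01471·V_2 = 1.935
  0.02813·V_2 - 0.01471·V_1 - 0.0122·V_3 = 0.01319
  0.01234·V_3 - 0.0122·V_2 = 0
Solving these 3 simultaneous equations (Gaussian elimination) gives:
  V_1 = 11.98 V, V_2 = 11.77 V, V_3 = 11.63 V
Power in each resistor, P = (ΔV)²/R:
  P_R1 = (11.77 - 11.63)²/82 = 0.00024 W
  P_R2 = (12 - 11.77)²/910 = 0.00005568 W
  P_R3 = (11.98 - 11.77)²/68 = 0.0006258 W
  P_R4 = (11.77 - 0)²/7500 = 0.01849 W
  P_R5 = (12 - 11.98)²/6.2 = 0.00005706 W
  P_R6 = (12 - 0)²/910 = 0.1582 W
  P_R7 = (11.63 - 0)²/6800 = 0.01991 W
P_total = P_R1 + P_R2 + P_R3 + P_R4 + P_R5 + P_R6 + P_R7 = 0.1976 W

Final answer: 0.1976 W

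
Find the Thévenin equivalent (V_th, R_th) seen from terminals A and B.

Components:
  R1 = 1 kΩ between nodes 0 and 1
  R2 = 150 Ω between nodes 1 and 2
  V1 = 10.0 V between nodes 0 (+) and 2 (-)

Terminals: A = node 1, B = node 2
Step 1 — V_th is the open-circuit voltage V_A - V_B (nothing connected across the terminals).
Nodal analysis, taking node 2 as the 0 V reference.
Source V1 fixes V_0 = 10 V.
KCL at each unknown node (sum of currents leaving = 0; resistances in Ω):
  Node 1: (V_1 - 10)/1000 + (V_1 - 0)/150 = 0
Collecting terms: 0.007667 × V_1 = 0.01  =>  V_1 = 1.304 V
V_th = V_1 - V_2 = 1.304 - 0 = 1.304 V
Step 2 — R_th: zero the source — replace V1 by a short circuit (node 2 merges into node 0) — and find the resistance seen between A (node 1) and B (node 0).
Reduce the network between node 1 (A) and node 0 (B) by series/parallel combination:
  Rp1 = R1 ‖ R2 (parallel, both between nodes 0 and 1) = 1/(1/1000 + 1/150) = 130.4 Ω
R_th = 130.4 Ω

Final answer: V_th = 1.304 V, R_th = 130.4 Ω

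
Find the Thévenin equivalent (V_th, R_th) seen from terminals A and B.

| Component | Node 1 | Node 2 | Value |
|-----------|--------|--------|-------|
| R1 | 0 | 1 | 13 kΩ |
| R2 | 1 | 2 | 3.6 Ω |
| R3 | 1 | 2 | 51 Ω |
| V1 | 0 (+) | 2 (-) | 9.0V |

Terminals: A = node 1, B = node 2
Step 1 — V_th is the open-circuit voltage V_A - V_B (nothing connected across the terminals).
Nodal analysis, taking node 2 as the 0 V reference.
Source V1 fixes V_0 = 9 V.
KCL at each unknown node (sum of currents leaving = 0; resistances in Ω):
  Node 1: (V_1 - 9)/13000 + (V_1 - 0)/3.6 + (V_1 - 0)/51 = 0
Collecting terms: 0.2975 × V_1 = 0.0006923  =>  V_1 = 0.002327 V
V_th = V_1 - V_2 = 0.002327 - 0 = 0.002327 V
Step 2 — R_th: zero the source — replace V1 by a short circuit (node 2 merges into node 0) — and find the resistance seen between A (node 1) and B (node 0).
Reduce the network between node 1 (A) and node 0 (B) by series/parallel combination:
  Rp1 = R1 ‖ R2 ‖ R3 (parallel, all between nodes 0 and 1) = 1/(1/13000 + 1/3.6 + 1/51) = 3.362 Ω
R_th = 3.362 Ω

Final answer: V_th = 0.002327 V, R_th = 3.362 Ω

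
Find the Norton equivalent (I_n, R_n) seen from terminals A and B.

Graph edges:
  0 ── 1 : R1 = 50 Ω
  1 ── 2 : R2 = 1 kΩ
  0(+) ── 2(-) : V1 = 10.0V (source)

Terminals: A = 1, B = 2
Find the Thévenin equivalent first; then I_n = V_th/R_th and R_n = R_th.
Step 1 — V_th is the open-circuit voltage V_A - V_B (nothing connected across the terminals).
Nodal analysis, taking node 2 as the 0 V reference.
Source V1 fixes V_0 = 10 V.
KCL at each unknown node (sum of currents leaving = 0; resistances in Ω):
  Node 1: (V_1 - 10)/50 + (V_1 - 0)/1000 = 0
Collecting terms: 0.021 × V_1 = 0.2  =>  V_1 = 9.524 V
V_th = V_1 - V_2 = 9.524 - 0 = 9.524 V
Step 2 — R_th: zero the source — replace V1 by a short circuit (node 2 merges into node 0) — and find the resistance seen between A (node 1) and B (node 0).
Reduce the network between node 1 (A) and node 0 (B) by series/parallel combination:
  Rp1 = R1 ‖ R2 (parallel, both between nodes 0 and 1) = 1/(1/50 + 1/1000) = 47.62 Ω
R_th = 47.62 Ω
I_n = V_th/R_th = 9.524/47.62 = 0.2 A, and R_n = R_th = 47.62 Ω

Final answer: I_n = 0.2 A, R_n = 47.62 Ω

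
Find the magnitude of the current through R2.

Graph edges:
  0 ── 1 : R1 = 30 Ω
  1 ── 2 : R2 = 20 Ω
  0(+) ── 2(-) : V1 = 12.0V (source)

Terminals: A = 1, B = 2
Nodal analysis, taking node 2 as the 0 V reference.
Source V1 fixes V_0 = 12 V.
KCL at each unknown node (sum of currents leaving = 0; resistances in Ω):
  Node 1: (V_1 - 12)/30 + (V_1 - 0)/20 = 0
Collecting terms: 0.08333 × V_1 = 0.4  =>  V_1 = 4.8 V
I_R2 = (V_1 - V_2)/R2 = (4.8 - 0)/20 = 0.24 A
|I_R2| = 0.24 A

Final answer: |I_R2| = 0.24 A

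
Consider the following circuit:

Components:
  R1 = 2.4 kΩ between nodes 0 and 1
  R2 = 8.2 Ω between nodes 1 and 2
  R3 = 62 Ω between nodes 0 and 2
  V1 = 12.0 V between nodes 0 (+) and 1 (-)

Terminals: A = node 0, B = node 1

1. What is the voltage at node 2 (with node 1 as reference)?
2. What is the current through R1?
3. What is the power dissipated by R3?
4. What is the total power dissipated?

Nodal analysis, taking node 1 as the 0 V reference.
Source V1 fixes V_0 = 12 V.
KCL at each unknown node (sum of currents leaving = 0; resistances in Ω):
  Node 2: (V_2 - 0)/8.2 + (V_2 - 12)/62 = 0
Collecting terms: 0.1381 × V_2 = 0.1935  =>  V_2 = 1.402 V
Part 1:
  Read off the nodal solution: V_2 = 1.402 V
Part 2:
  I_R1 = (V_0 - V_1)/R1 = (12 - 0)/2400 = 0.005 A
  Magnitude: I_R1 = 0.005 A
Part 3:
  I_R3 = (V_0 - V_2)/R3 = (12 - 1.402)/62 = 0.1709 A
  P_R3 = I_R3² × R3 = (0.1709)² × 62 = 1.812 W
Part 4:
  Power in each resistor, P = (ΔV)²/R:
    P_R1 = (12 - 0)²/2400 = 0.06 W
    P_R2 = (0 - 1.402)²/8.2 = 0.2396 W
    P_R3 = (12 - 1.402)²/62 = 1.812 W
  P_total = P_R1 + P_R2 + P_R3 = 2.111 W

Final answers:
1. V_2 = 1.402 V
2. I_R1 = 0.005 A
3. P_R3 = 1.812 W
4. P_total = 2.111 W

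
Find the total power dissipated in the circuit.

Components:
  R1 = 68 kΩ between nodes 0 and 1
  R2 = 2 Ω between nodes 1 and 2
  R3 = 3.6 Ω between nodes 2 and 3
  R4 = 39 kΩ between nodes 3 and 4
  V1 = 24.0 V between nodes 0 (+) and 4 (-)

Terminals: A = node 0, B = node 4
Nodal analysis, taking node 4 as the 0 V reference.
Source V1 fixes V_0 = 24 V.
KCL at each unknown node (sum of currents leaving = 0; resistances in Ω):
  Node 1: (V_1 - 24)/68000 + (V_1 - V_2)/2 = 0
  Node 2: (V_2 - V_1)/2 + (V_2 - V_3)/3.6 = 0
  Node 3: (V_3 - V_2)/3.6 + (V_3 - 0)/39000 = 0
Collecting terms (coefficients in siemens):
  0.5·V_1 - 0.5·V_2 = 0.0003529
  0.7778·V_2 - 0.5·V_1 - 0.2778·V_3 = 0
  0.2778·V_3 - 0.2778·V_2 = 0
Solving these 3 simultaneous equations (Gaussian elimination) gives:
  V_1 = 8.748 V, V_2 = 8.748 V, V_3 = 8.747 V
Power in each resistor, P = (ΔV)²/R:
  P_R1 = (24 - 8.748)²/68000 = 0.003421 W
  P_R2 = (8.748 - 8.748)²/2 = 0.0000001006 W
  P_R3 = (8.748 - 8.747)²/3.6 = 0.0000001811 W
  P_R4 = (8.747 - 0)²/39000 = 0.001962 W
P_total = P_R1 + P_R2 + P_R3 + P_R4 = 0.005383 W

Final answer: 0.005383 W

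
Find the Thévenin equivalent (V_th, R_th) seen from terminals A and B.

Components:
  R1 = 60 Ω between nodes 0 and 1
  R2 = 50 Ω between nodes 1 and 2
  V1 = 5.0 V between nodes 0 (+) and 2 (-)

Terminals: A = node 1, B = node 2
Step 1 — V_th is the open-circuit voltage V_A - V_B (nothing connected across the terminals).
Nodal analysis, taking node 2 as the 0 V reference.
Source V1 fixes V_0 = 5 V.
KCL at each unknown node (sum of currents leaving = 0; resistances in Ω):
  Node 1: (V_1 - 5)/60 + (V_1 - 0)/50 = 0
Collecting terms: 0.03667 × V_1 = 0.08333  =>  V_1 = 2.273 V
V_th = V_1 - V_2 = 2.273 - 0 = 2.273 V
Step 2 — R_th: zero the source — replace V1 by a short circuit (node 2 merges into node 0) — and find the resistance seen between A (node 1) and B (node 0).
Reduce the network between node 1 (A) and node 0 (B) by series/parallel combination:
  Rp1 = R1 ‖ R2 (parallel, both between nodes 0 and 1) = 1/(1/60 + 1/50) = 27.27 Ω
R_th = 27.27 Ω

Final answer: V_th = 2.273 V, R_th = 27.27 Ω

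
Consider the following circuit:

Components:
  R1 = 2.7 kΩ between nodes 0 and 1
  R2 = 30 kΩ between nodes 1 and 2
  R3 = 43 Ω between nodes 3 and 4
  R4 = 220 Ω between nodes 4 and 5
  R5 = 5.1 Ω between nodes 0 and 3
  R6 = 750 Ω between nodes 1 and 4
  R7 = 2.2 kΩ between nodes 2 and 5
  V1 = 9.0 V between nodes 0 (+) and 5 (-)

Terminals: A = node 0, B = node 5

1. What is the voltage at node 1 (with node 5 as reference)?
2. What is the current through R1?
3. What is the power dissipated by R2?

Nodal analysis, taking node 5 as the 0 V reference.
Source V1 fixes V_0 = 9 V.
KCL at each unknown node (sum of currents leaving = 0; resistances in Ω):
  Node 1: (V_1 - 9)/2700 + (V_1 - V_2)/30000 + (V_1 - V_4)/750 = 0
  Node 2: (V_2 - V_1)/30000 + (V_2 - 0)/2200 = 0
  Node 3: (V_3 - V_4)/43 + (V_3 - 9)/5.1 = 0
  Node 4: (V_4 - V_3)/43 + (V_4 - 0)/220 + (V_4 - V_1)/750 = 0
Collecting terms (coefficients in siemens):
  0.001737·V_1 - 0.00003333·V_2 - 0.001333·V_4 = 0.003333
  0.0004879·V_2 - 0.00003333·V_1 = 0
  0.2193·V_3 - 0.02326·V_4 = 1.765
  0.02913·V_4 - 0.001333·V_1 - 0.02326·V_3 = 0
Solving these 4 simultaneous equations (Gaussian elimination) gives:
  V_1 = 7.606 V, V_2 = 0.5197 V, V_3 = 8.83 V, V_4 = 7.396 V
Part 1:
  Read off the nodal solution: V_1 = 7.606 V
Part 2:
  I_R1 = (V_0 - V_1)/R1 = (9 - 7.606)/2700 = 0.0005162 A
  Magnitude: I_R1 = 0.0005162 A
Part 3:
  I_R2 = (V_1 - V_2)/R2 = (7.606 - 0.5197)/30000 = 0.0002362 A
  P_R2 = I_R2² × R2 = (0.0002362)² × 30000 = 0.001674 W

Final answers:
1. V_1 = 7.606 V
2. I_R1 = 0.0005162 A
3. P_R2 = 0.001674 W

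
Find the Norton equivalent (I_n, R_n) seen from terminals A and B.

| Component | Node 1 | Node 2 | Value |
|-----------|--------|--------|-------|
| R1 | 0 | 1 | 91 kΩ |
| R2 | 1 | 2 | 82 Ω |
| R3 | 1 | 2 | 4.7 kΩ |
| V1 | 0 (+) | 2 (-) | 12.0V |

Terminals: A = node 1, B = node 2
Find the Thévenin equivalent first; then I_n = V_th/R_th and R_n = R_th.
Step 1 — V_th is the open-circuit voltage V_A - V_B (nothing connected across the terminals).
Nodal analysis, taking node 2 as the 0 V reference.
Source V1 fixes V_0 = 12 V.
KCL at each unknown node (sum of currents leaving = 0; resistances in Ω):
  Node 1: (V_1 - 12)/91000 + (V_1 - 0)/82 + (V_1 - 0)/4700 = 0
Collecting terms: 0.01242 × V_1 = 0.0001319  =>  V_1 = 0.01062 V
V_th = V_1 - V_2 = 0.01062 - 0 = 0.01062 V
Step 2 — R_th: zero the source — replace V1 by a short circuit (node 2 merges into node 0) — and find the resistance seen between A (node 1) and B (node 0).
Reduce the network between node 1 (A) and node 0 (B) by series/parallel combination:
  Rp1 = R1 ‖ R2 ‖ R3 (parallel, all between nodes 0 and 1) = 1/(1/91000 + 1/82 + 1/4700) = 80.52 Ω
R_th = 80.52 Ω
I_n = V_th/R_th = 0.01062/80.52 = 0.0001319 A, and R_n = R_th = 80.52 Ω

Final answer: I_n = 0.0001319 A, R_n = 80.52 Ω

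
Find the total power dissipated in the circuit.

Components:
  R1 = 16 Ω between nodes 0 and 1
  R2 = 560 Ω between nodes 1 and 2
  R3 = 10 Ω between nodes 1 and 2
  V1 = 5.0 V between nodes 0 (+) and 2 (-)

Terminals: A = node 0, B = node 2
Nodal analysis, taking node 2 as the 0 V reference.
Source V1 fixes V_0 = 5 V.
KCL at each unknown node (sum of currents leaving = 0; resistances in Ω):
  Node 1: (V_1 - 5)/16 + (V_1 - 0)/560 + (V_1 - 0)/10 = 0
Collecting terms: 0.1643 × V_1 = 0.3125  =>  V_1 = 1.902 V
Power in each resistor, P = (ΔV)²/R:
  P_R1 = (5 - 1.902)²/16 = 0.5998 W
  P_R2 = (1.902 - 0)²/560 = 0.006461 W
  P_R3 = (1.902 - 0)²/10 = 0.3618 W
P_total = P_R1 + P_R2 + P_R3 = 0.9681 W

Final answer: 0.9681 W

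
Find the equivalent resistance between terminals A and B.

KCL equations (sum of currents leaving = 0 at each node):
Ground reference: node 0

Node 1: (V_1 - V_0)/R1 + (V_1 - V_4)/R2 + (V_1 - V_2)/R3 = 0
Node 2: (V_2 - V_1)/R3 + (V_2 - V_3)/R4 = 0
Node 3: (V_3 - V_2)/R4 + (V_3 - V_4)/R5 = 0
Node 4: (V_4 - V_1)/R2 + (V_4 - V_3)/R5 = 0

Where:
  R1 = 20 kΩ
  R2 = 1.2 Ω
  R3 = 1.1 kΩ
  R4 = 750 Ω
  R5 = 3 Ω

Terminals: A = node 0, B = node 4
Reduce the network between node 0 (A) and node 4 (B) by series/parallel combination:
  Rs1 = R3 + R4 (series, joined only at node 2) = 1100 + 750 = 1850 Ω
  Rs2 = R5 + Rs1 (series, joined only at node 3) = 3 + 1850 = 1853 Ω
  Rp1 = R2 ‖ Rs2 (parallel, both between nodes 1 and 4) = 1/(1/1.2 + 1/1853) = 1.199 Ω
  Rs3 = R1 + Rp1 (series, joined only at node 1) = 20000 + 1.199 = 20000 Ω
R_eq = 20 kΩ

Final answer: 20 kΩ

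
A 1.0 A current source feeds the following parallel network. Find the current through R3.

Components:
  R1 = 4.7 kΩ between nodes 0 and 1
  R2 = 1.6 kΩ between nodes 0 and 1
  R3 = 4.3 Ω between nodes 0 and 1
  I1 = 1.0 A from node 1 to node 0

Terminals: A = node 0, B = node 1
All resistors sit directly between nodes 0 and 1, so they are in parallel and share one voltage V; the full source current 1 A splits among them.
1/R_par = 1/4700 + 1/1600 + 1/4.3 = 0.2334 S  =>  R_par = 4.285 Ω
V = I × R_par = 1 × 4.285 = 4.285 V
I_R3 = V/R3 = 4.285/4.3 = 0.9964 A

Final answer: 0.9964 A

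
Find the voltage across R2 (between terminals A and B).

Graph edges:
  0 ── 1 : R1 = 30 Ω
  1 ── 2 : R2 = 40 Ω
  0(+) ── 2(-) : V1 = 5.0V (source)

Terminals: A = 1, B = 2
R1 and R2 are in series across V1 (node 0 → node 1 → node 2), and the output A–B is taken across R2, so this is a voltage divider.
Series current: I = V1/(R1 + R2) = 5/(30 + 40) = 5/70 = 0.07143 A
V_R2 = I × R2 = V1 × R2/(R1 + R2) = 5 × 40/70 = 2.857 V

Final answer: 2.857 V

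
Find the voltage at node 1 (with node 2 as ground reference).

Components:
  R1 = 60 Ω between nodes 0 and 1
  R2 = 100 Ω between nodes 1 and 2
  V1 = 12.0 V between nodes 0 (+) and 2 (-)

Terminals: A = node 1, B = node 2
Nodal analysis, taking node 2 as the 0 V reference.
Source V1 fixes V_0 = 12 V.
KCL at each unknown node (sum of currents leaving = 0; resistances in Ω):
  Node 1: (V_1 - 12)/60 + (V_1 - 0)/100 = 0
Collecting terms: 0.02667 × V_1 = 0.2  =>  V_1 = 7.5 V
The requested potential is V_1 = 7.5 V.

Final answer: V_1 = 7.5 V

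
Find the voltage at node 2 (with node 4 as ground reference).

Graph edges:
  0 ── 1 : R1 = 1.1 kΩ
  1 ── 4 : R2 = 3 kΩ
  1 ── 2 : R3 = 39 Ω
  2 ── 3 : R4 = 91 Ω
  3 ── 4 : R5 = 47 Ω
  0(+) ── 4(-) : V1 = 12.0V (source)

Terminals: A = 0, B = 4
Nodal analysis, taking node 4 as the 0 V reference.
Source V1 fixes V_0 = 12 V.
KCL at each unknown node (sum of currents leaving = 0; resistances in Ω):
  Node 1: (V_1 - 12)/1100 + (V_1 - 0)/3000 + (V_1 - V_2)/39 = 0
  Node 2: (V_2 - V_1)/39 + (V_2 - V_3)/91 = 0
  Node 3: (V_3 - V_2)/91 + (V_3 - 0)/47 = 0
Collecting terms (coefficients in siemens):
  0.02688·V_1 - 0.02564·V_2 = 0.01091
  0.03663·V_2 - 0.02564·V_1 - 0.01099·V_3 = 0
  0.03227·V_3 - 0.01099·V_2 = 0
Solving these 3 simultaneous equations (Gaussian elimination) gives:
  V_1 = 1.583 V, V_2 = 1.234 V, V_3 = 0.4203 V
The requested potential is V_2 = 1.234 V.

Final answer: V_2 = 1.234 V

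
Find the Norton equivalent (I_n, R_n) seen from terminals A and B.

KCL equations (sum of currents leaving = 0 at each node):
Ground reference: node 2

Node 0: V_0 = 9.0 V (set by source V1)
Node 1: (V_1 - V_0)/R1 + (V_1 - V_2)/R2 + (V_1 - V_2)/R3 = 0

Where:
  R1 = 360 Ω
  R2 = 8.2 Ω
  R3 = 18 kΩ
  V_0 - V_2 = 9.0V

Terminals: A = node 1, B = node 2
Find the Thévenin equivalent first; then I_n = V_th/R_th and R_n = R_th.
Step 1 — V_th is the open-circuit voltage V_A - V_B (nothing connected across the terminals).
Nodal analysis, taking node 2 as the 0 V reference.
Source V1 fixes V_0 = 9 V.
KCL at each unknown node (sum of currents leaving = 0; resistances in Ω):
  Node 1: (V_1 - 9)/360 + (V_1 - 0)/8.2 + (V_1 - 0)/18000 = 0
Collecting terms: 0.1248 × V_1 = 0.025  =>  V_1 = 0.2003 V
V_th = V_1 - V_2 = 0.2003 - 0 = 0.2003 V
Step 2 — R_th: zero the source — replace V1 by a short circuit (node 2 merges into node 0) — and find the resistance seen between A (node 1) and B (node 0).
Reduce the network between node 1 (A) and node 0 (B) by series/parallel combination:
  Rp1 = R1 ‖ R2 ‖ R3 (parallel, all between nodes 0 and 1) = 1/(1/360 + 1/8.2 + 1/18000) = 8.014 Ω
R_th = 8.014 Ω
I_n = V_th/R_th = 0.2003/8.014 = 0.025 A, and R_n = R_th = 8.014 Ω

Final answer: I_n = 0.025 A, R_n = 8.014 Ω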